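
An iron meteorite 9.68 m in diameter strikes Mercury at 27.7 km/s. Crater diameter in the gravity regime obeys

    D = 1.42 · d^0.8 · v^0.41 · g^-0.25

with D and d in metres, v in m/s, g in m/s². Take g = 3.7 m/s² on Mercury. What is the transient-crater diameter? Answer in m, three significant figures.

In SI units: v = 27700 m/s.
d^0.8 = 9.68^0.8 = 6.148
v^0.41 = 27700^0.41 = 66.29
g^-0.25 = 3.7^-0.25 = 0.7210
D = 1.42 × 6.148 × 66.29 × 0.7210 = 417.3 m

D ≈ 417 m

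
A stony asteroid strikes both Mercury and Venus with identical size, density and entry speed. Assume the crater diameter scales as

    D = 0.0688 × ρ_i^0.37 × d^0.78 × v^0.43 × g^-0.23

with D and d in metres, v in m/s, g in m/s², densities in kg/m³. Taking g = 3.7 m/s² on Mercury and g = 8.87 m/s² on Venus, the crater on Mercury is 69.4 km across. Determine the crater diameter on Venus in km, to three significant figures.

D ≈ 56.8 km

All impactor-dependent factors cancel in the ratio, leaving D_Venus/D_Mercury = (g_Venus/g_Mercury)^-0.23.
(8.87/3.7)^-0.23 = 2.397^-0.23 = 0.8179
D_Venus = 0.8179 × 69.4 km = 56.8 km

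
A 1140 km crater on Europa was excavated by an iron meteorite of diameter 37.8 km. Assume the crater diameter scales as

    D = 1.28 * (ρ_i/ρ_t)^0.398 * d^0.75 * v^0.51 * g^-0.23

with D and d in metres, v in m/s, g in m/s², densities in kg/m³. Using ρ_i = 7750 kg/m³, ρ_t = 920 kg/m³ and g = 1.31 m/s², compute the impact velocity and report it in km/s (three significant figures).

Rearranging for v: v = [D / (1.28 · (7750/920)^0.398 · 37800^0.75 · 1.31^-0.23)]^(1/0.51).
D = 1.14e+06 m.
(7750/920)^0.398 = 2.335
37800^0.75 = 2711
1.31^-0.23 = 0.9398
Denominator = 1.28 × 2.335 × 2711 × 0.9398 = 7615
D / 7615 = 1.14e+06 / 7615 = 149.7
v = 149.7^(1/0.51) = 149.7^1.9608 = 18415 m/s

v ≈ 18.4 km/s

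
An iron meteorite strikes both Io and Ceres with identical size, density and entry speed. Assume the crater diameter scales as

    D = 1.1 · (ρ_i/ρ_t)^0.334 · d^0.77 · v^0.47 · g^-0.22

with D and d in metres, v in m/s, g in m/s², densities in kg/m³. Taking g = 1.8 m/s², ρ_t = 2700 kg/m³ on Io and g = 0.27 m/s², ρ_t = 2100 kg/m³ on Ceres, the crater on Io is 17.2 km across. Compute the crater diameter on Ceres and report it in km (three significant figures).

The impactor-only factors (d, v, ρ_i) cancel in the ratio, leaving D_Ceres/D_Io = (g_Ceres/g_Io)^-0.22 · (ρ_t,Io/ρ_t,Ceres)^0.334.
(0.27/1.8)^-0.22 = 0.1500^-0.22 = 1.518
(2700/2100)^0.334 = 1.286^0.334 = 1.088
Ratio = 1.518 × 1.088 = 1.652
D_Ceres = 1.652 × 17.2 km = 28.4 km

D ≈ 28.4 km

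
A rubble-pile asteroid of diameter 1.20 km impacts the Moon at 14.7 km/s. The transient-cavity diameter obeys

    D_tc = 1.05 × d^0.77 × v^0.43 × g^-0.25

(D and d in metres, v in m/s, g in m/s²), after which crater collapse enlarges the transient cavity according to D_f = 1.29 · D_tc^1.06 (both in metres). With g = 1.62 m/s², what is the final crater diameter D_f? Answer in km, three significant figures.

D_f ≈ 30.9 km

In SI: d = 1200 m, v = 14700 m/s.
d^0.77 = 1200^0.77 = 234.9
v^0.43 = 14700^0.43 = 61.94
g^-0.25 = 1.62^-0.25 = 0.8864
D_tc = 1.05 × 234.9 × 61.94 × 0.8864 = 13540 m
D_f = 1.29 × (13540)^1.06 = 30910 m
     = 30.91 km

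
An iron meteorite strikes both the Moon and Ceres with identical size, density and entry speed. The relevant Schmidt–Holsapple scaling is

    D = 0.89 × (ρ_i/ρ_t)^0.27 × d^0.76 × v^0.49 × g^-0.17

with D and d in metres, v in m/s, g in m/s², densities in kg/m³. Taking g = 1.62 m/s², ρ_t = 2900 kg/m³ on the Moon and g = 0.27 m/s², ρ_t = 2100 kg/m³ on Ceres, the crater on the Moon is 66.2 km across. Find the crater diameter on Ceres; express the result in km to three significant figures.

D ≈ 97.9 km

The impactor-only factors (d, v, ρ_i) cancel in the ratio, leaving D_Ceres/D_Moon = (g_Ceres/g_Moon)^-0.17 · (ρ_t,Moon/ρ_t,Ceres)^0.27.
(0.27/1.62)^-0.17 = 0.1667^-0.17 = 1.356
(2900/2100)^0.27 = 1.381^0.27 = 1.091
Ratio = 1.356 × 1.091 = 1.479
D_Ceres = 1.479 × 66.2 km = 97.9 km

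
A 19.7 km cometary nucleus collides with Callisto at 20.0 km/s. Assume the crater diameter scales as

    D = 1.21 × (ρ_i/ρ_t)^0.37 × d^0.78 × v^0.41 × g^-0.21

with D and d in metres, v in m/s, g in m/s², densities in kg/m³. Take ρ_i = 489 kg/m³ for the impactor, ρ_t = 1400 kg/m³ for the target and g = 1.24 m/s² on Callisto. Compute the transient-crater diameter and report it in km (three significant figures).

D ≈ 102 km

In SI units: d = 19700 m, v = 20000 m/s.
(ρ_i/ρ_t)^0.37 = (489/1400)^0.37 = 0.6776
d^0.78 = 19700^0.78 = 2237
v^0.41 = 20000^0.41 = 58.00
g^-0.21 = 1.24^-0.21 = 0.9558
D = 1.21 × 0.6776 × 2237 × 58.00 × 0.9558 = 1.017 × 10^5 m
   = 101.7 km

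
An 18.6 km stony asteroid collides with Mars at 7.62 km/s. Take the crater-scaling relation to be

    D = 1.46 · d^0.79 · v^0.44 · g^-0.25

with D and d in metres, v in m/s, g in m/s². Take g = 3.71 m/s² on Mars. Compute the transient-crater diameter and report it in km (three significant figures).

In SI units: d = 18600 m, v = 7620 m/s.
d^0.79 = 18600^0.79 = 2360
v^0.44 = 7620^0.44 = 51.06
g^-0.25 = 3.71^-0.25 = 0.7205
D = 1.46 × 2360 × 51.06 × 0.7205 = 1.268 × 10^5 m
   = 126.8 km

D ≈ 127 km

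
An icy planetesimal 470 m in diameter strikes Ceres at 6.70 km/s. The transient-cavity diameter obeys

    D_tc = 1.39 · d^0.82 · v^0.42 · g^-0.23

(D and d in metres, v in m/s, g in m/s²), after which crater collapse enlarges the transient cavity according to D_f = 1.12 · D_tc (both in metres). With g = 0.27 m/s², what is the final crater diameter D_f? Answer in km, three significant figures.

v = 6700 m/s.
d^0.82 = 470^0.82 = 155.3
v^0.42 = 6700^0.42 = 40.45
g^-0.23 = 0.27^-0.23 = 1.351
D_tc = 1.39 × 155.3 × 40.45 × 1.351 = 11800 m
D_f = 1.12 × 11800 = 13216 m
     = 13.22 km

D_f ≈ 13.2 km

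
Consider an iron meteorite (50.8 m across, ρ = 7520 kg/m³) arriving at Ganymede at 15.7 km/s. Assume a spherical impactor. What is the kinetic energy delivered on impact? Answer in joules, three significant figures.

v = 15700 m/s.
Mass m = (π/6) ρ d³ = (π/6) × 7520 × (50.8)³ = 5.162 × 10^8 kg
E = ½ m v² = 0.5 × 5.162 × 10^8 × (15700)² = 6.362 × 10^16 J

E ≈ 6.36 × 10^16 J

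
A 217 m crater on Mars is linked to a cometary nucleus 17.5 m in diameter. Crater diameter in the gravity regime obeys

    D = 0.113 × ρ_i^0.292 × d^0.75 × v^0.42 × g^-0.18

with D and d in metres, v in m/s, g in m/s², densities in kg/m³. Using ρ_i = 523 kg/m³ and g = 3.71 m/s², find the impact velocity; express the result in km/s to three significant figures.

Rearranging for v: v = [D / (0.113 · 523^0.292 · 17.5^0.75 · 3.71^-0.18)]^(1/0.42).
523^0.292 = 6.220
17.5^0.75 = 8.556
3.71^-0.18 = 0.7898
Denominator = 0.113 × 6.220 × 8.556 × 0.7898 = 4.750
D / 4.750 = 217 / 4.750 = 45.68
v = 45.68^(1/0.42) = 45.68^2.381 = 8950 m/s

v ≈ 8.95 km/s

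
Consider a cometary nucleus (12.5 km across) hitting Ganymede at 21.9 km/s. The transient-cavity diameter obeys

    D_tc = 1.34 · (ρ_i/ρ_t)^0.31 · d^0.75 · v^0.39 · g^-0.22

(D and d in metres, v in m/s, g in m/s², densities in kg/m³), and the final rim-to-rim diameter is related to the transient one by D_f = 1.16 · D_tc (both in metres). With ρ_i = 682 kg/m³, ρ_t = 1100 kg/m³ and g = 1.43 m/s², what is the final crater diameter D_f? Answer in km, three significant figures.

D_f ≈ 72.2 km

In SI: d = 12500 m, v = 21900 m/s.
(ρ_i/ρ_t)^0.31 = (682/1100)^0.31 = 0.8623
d^0.75 = 12500^0.75 = 1182
v^0.39 = 21900^0.39 = 49.29
g^-0.22 = 1.43^-0.22 = 0.9243
D_tc = 1.34 × 0.8623 × 1182 × 49.29 × 0.9243 = 62220 m
D_f = 1.16 × 62220 = 72175 m
     = 72.18 km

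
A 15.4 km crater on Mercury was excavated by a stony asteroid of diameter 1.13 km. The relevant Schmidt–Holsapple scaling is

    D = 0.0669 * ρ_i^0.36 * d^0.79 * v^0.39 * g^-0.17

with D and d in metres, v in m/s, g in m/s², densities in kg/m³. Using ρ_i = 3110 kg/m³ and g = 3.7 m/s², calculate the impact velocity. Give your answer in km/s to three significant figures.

v ≈ 38.7 km/s

Rearranging for v: v = [D / (0.0669 · 3110^0.36 · 1130^0.79 · 3.7^-0.17)]^(1/0.39).
D = 15400 m.
3110^0.36 = 18.09
1130^0.79 = 258.2
3.7^-0.17 = 0.8006
Denominator = 0.0669 × 18.09 × 258.2 × 0.8006 = 250.2
D / 250.2 = 15400 / 250.2 = 61.55
v = 61.55^(1/0.39) = 61.55^2.5641 = 38704 m/s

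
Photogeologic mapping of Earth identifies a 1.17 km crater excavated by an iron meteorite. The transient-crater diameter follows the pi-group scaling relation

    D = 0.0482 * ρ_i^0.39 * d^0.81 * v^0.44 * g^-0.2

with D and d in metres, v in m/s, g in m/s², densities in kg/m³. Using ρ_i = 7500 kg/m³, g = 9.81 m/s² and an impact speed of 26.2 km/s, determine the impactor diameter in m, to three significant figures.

d ≈ 24.7 m

Rearranging for d: d = [D / (0.0482 · 7500^0.39 · 26200^0.44 · 9.81^-0.2)]^(1/0.81).
D = 1170 m.
7500^0.39 = 32.45
26200^0.44 = 87.91
9.81^-0.2 = 0.6334
Denominator = 0.0482 × 32.45 × 87.91 × 0.6334 = 87.09
D / 87.09 = 1170 / 87.09 = 13.43
d = 13.43^(1/0.81) = 13.43^1.2346 = 24.70 m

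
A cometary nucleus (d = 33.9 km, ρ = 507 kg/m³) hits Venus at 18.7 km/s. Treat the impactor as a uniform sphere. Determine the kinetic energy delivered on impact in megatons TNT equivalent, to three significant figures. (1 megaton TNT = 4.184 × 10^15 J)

d = 33900 m; v = 18700 m/s.
Mass m = (π/6) ρ d³ = (π/6) × 507 × (33900)³ = 1.034 × 10^16 kg
E = ½ m v² = 0.5 × 1.034 × 10^16 × (18700)² = 1.808 × 10^24 J
   = 1.808 × 10^24 / 4.184×10^15 = 4.321 × 10^8 Mt

E ≈ 4.32 × 10^8 Mt TNT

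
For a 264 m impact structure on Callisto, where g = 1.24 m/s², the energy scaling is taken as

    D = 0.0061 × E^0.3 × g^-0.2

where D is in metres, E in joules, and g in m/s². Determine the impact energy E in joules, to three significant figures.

Rearranging: E = [D / (0.0061 · g^-0.2)]^(1/0.3).
g^-0.2 = 1.24^-0.2 = 0.9579
D / (0.0061 × 0.9579) = 264 / (5.843 × 10^-3) = 4.518 × 10^4
E = (4.518 × 10^4)^3.3333 = 3.283 × 10^15 J

E ≈ 3.28 × 10^15 J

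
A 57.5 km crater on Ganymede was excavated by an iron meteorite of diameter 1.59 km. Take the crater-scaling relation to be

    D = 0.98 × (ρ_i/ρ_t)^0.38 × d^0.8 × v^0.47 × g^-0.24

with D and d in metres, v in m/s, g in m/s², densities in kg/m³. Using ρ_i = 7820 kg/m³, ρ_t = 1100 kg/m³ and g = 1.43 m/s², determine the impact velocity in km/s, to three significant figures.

Rearranging for v: v = [D / (0.98 · (7820/1100)^0.38 · 1590^0.8 · 1.43^-0.24)]^(1/0.47).
D = 57500 m.
(7820/1100)^0.38 = 2.107
1590^0.8 = 364.0
1.43^-0.24 = 0.9177
Denominator = 0.98 × 2.107 × 364.0 × 0.9177 = 689.8
D / 689.8 = 57500 / 689.8 = 83.36
v = 83.36^(1/0.47) = 83.36^2.1277 = 12224 m/s

v ≈ 12.2 km/s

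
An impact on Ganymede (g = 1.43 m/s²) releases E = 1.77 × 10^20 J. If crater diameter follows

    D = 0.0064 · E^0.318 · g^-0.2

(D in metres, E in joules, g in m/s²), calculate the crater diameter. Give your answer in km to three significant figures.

D ≈ 16.4 km

E^0.318 = (1.77 × 10^20)^0.318 = 2.747 × 10^6
g^-0.2 = 1.43^-0.2 = 0.9310
D = 0.0064 × 2.747 × 10^6 × 0.9310 = 16368 m
   = 16.37 km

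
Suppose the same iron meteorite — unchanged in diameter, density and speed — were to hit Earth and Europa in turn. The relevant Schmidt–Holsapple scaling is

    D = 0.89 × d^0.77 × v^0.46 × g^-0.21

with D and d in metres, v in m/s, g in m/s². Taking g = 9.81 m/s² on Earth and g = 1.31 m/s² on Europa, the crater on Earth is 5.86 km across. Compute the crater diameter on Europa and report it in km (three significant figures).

D ≈ 8.94 km

All impactor-dependent factors cancel in the ratio, leaving D_Europa/D_Earth = (g_Europa/g_Earth)^-0.21.
(1.31/9.81)^-0.21 = 0.1335^-0.21 = 1.526
D_Europa = 1.526 × 5.86 km = 8.94 km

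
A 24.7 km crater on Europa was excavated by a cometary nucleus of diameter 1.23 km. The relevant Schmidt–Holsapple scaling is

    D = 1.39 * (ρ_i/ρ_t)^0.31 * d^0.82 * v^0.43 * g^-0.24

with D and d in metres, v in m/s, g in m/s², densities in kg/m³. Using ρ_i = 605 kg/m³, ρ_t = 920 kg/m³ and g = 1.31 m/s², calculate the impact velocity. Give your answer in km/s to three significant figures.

Rearranging for v: v = [D / (1.39 · (605/920)^0.31 · 1230^0.82 · 1.31^-0.24)]^(1/0.43).
D = 24700 m.
(605/920)^0.31 = 0.8782
1230^0.82 = 341.8
1.31^-0.24 = 0.9372
Denominator = 1.39 × 0.8782 × 341.8 × 0.9372 = 391.0
D / 391.0 = 24700 / 391.0 = 63.17
v = 63.17^(1/0.43) = 63.17^2.3256 = 15391 m/s

v ≈ 15.4 km/s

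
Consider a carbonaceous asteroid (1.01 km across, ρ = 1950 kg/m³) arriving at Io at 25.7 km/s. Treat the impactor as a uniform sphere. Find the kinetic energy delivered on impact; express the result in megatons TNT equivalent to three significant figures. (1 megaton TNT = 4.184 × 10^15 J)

d = 1010 m; v = 25700 m/s.
Mass m = (π/6) ρ d³ = (π/6) × 1950 × (1010)³ = 1.052 × 10^12 kg
E = ½ m v² = 0.5 × 1.052 × 10^12 × (25700)² = 3.474 × 10^20 J
   = 3.474 × 10^20 / 4.184×10^15 = 83031 Mt

E ≈ 83000 Mt TNT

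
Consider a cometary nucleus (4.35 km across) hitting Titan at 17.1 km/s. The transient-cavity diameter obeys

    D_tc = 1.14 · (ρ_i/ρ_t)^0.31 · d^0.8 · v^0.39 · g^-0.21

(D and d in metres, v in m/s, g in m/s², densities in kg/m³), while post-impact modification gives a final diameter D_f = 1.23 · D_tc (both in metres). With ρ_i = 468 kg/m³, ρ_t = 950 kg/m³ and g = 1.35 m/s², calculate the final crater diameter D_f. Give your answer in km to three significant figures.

In SI: d = 4350 m, v = 17100 m/s.
(ρ_i/ρ_t)^0.31 = (468/950)^0.31 = 0.8029
d^0.8 = 4350^0.8 = 814.3
v^0.39 = 17100^0.39 = 44.76
g^-0.21 = 1.35^-0.21 = 0.9389
D_tc = 1.14 × 0.8029 × 814.3 × 44.76 × 0.9389 = 31320 m
D_f = 1.23 × 31320 = 38524 m
     = 38.52 km

D_f ≈ 38.5 km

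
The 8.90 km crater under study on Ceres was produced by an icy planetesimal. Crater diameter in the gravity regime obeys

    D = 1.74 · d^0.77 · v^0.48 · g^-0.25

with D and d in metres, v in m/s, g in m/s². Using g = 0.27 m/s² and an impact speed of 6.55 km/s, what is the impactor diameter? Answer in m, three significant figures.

d ≈ 179 m

Rearranging for d: d = [D / (1.74 · 6550^0.48 · 0.27^-0.25)]^(1/0.77).
D = 8900 m.
6550^0.48 = 67.89
0.27^-0.25 = 1.387
Denominator = 1.74 × 67.89 × 1.387 = 163.8
D / 163.8 = 8900 / 163.8 = 54.33
d = 54.33^(1/0.77) = 54.33^1.2987 = 179.2 m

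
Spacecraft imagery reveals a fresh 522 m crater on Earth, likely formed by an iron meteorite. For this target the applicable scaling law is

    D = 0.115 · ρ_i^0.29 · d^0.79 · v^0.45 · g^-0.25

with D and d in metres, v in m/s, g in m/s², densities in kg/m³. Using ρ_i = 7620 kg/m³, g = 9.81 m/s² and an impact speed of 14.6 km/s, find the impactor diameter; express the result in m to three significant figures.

Rearranging for d: d = [D / (0.115 · 7620^0.29 · 14600^0.45 · 9.81^-0.25)]^(1/0.79).
7620^0.29 = 13.36
14600^0.45 = 74.81
9.81^-0.25 = 0.5650
Denominator = 0.115 × 13.36 × 74.81 × 0.5650 = 64.94
D / 64.94 = 522 / 64.94 = 8.038
d = 8.038^(1/0.79) = 8.038^1.2658 = 13.99 m

d ≈ 14.0 m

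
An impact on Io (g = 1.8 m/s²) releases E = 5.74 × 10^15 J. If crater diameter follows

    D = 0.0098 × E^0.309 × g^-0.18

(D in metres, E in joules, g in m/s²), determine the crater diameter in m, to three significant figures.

E^0.309 = (5.74 × 10^15)^0.309 = 7.405 × 10^4
g^-0.18 = 1.8^-0.18 = 0.8996
D = 0.0098 × 7.405 × 10^4 × 0.8996 = 652.8 m

D ≈ 653 m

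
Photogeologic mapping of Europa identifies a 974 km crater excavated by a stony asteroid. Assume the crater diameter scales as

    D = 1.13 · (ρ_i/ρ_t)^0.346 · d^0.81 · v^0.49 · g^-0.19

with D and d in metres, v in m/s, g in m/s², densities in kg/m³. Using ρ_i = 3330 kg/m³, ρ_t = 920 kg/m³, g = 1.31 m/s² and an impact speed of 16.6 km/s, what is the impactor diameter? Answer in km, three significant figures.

Rearranging for d: d = [D / (1.13 · (3330/920)^0.346 · 16600^0.49 · 1.31^-0.19)]^(1/0.81).
D = 974000 m.
(3330/920)^0.346 = 1.561
16600^0.49 = 116.9
1.31^-0.19 = 0.9500
Denominator = 1.13 × 1.561 × 116.9 × 0.9500 = 195.9
D / 195.9 = 974000 / 195.9 = 4972
d = 4972^(1/0.81) = 4972^1.2346 = 36622 m

d ≈ 36.6 km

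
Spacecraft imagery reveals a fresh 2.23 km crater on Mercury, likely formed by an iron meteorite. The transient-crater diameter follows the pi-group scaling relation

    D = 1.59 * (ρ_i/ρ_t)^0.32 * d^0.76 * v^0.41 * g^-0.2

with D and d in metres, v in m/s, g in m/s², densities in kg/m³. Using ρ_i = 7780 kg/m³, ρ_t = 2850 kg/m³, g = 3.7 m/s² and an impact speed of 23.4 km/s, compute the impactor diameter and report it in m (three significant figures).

Rearranging for d: d = [D / (1.59 · (7780/2850)^0.32 · 23400^0.41 · 3.7^-0.2)]^(1/0.76).
D = 2230 m.
(7780/2850)^0.32 = 1.379
23400^0.41 = 61.86
3.7^-0.2 = 0.7698
Denominator = 1.59 × 1.379 × 61.86 × 0.7698 = 104.4
D / 104.4 = 2230 / 104.4 = 21.36
d = 21.36^(1/0.76) = 21.36^1.3158 = 56.17 m

d ≈ 56.2 m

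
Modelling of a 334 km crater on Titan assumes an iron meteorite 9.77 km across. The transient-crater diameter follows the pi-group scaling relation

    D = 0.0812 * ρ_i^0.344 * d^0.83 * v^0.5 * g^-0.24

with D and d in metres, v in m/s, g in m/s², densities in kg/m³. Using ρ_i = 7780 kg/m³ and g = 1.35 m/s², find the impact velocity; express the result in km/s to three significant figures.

v ≈ 9.79 km/s

Rearranging for v: v = [D / (0.0812 · 7780^0.344 · 9770^0.83 · 1.35^-0.24)]^(1/0.5).
D = 334000 m.
7780^0.344 = 21.80
9770^0.83 = 2049
1.35^-0.24 = 0.9305
Denominator = 0.0812 × 21.80 × 2049 × 0.9305 = 3375
D / 3375 = 334000 / 3375 = 98.96
v = 98.96^(1/0.5) = 98.96^2 = 9793 m/s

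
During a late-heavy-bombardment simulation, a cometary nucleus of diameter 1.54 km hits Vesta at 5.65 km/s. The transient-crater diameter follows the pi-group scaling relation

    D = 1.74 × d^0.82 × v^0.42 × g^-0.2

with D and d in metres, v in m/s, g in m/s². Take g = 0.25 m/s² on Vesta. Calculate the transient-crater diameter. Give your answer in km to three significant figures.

D ≈ 35.5 km

In SI units: d = 1540 m, v = 5650 m/s.
d^0.82 = 1540^0.82 = 410.9
v^0.42 = 5650^0.42 = 37.66
g^-0.2 = 0.25^-0.2 = 1.320
D = 1.74 × 410.9 × 37.66 × 1.320 = 35542 m
   = 35.54 km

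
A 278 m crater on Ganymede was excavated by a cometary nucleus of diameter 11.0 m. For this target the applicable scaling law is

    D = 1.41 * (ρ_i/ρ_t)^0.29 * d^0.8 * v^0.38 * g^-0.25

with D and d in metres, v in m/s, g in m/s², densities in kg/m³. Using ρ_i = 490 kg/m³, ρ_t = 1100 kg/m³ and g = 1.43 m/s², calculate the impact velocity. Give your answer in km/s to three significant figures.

Rearranging for v: v = [D / (1.41 · (490/1100)^0.29 · 11^0.8 · 1.43^-0.25)]^(1/0.38).
(490/1100)^0.29 = 0.7910
11^0.8 = 6.809
1.43^-0.25 = 0.9145
Denominator = 1.41 × 0.7910 × 6.809 × 0.9145 = 6.945
D / 6.945 = 278 / 6.945 = 40.03
v = 40.03^(1/0.38) = 40.03^2.6316 = 16475 m/s

v ≈ 16.5 km/s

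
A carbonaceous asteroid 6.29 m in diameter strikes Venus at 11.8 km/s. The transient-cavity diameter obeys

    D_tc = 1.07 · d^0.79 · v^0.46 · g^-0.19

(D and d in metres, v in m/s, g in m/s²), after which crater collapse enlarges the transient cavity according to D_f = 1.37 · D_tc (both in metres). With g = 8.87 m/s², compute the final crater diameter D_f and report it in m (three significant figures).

D_f ≈ 309 m

v = 11800 m/s.
d^0.79 = 6.29^0.79 = 4.275
v^0.46 = 11800^0.46 = 74.66
g^-0.19 = 8.87^-0.19 = 0.6605
D_tc = 1.07 × 4.275 × 74.66 × 0.6605 = 225.6 m
D_f = 1.37 × 225.6 = 309.1 m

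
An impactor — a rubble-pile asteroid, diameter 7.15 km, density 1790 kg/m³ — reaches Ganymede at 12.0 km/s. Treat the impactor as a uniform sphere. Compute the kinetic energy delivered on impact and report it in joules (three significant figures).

d = 7150 m; v = 12000 m/s.
Mass m = (π/6) ρ d³ = (π/6) × 1790 × (7150)³ = 3.426 × 10^14 kg
E = ½ m v² = 0.5 × 3.426 × 10^14 × (12000)² = 2.467 × 10^22 J

E ≈ 2.47 × 10^22 J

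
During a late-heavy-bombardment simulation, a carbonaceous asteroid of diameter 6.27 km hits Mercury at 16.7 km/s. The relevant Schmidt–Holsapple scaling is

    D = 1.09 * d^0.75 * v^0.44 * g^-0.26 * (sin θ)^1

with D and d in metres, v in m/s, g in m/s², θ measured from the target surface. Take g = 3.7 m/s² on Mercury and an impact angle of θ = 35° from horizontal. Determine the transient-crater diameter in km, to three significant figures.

In SI units: d = 6270 m, v = 16700 m/s.
d^0.75 = 6270^0.75 = 704.6
v^0.44 = 16700^0.44 = 72.11
g^-0.26 = 3.7^-0.26 = 0.7117
(sin 35°)^1 = 0.5736^1 = 0.5736
D = 1.09 × 704.6 × 72.11 × 0.7117 × 0.5736 = 22608 m
   = 22.61 km

D ≈ 22.6 km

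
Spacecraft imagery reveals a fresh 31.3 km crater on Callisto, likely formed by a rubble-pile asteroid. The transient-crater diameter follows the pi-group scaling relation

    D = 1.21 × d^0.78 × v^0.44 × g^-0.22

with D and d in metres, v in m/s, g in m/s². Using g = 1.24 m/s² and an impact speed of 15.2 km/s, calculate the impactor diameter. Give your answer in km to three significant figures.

d ≈ 2.11 km

Rearranging for d: d = [D / (1.21 · 15200^0.44 · 1.24^-0.22)]^(1/0.78).
D = 31300 m.
15200^0.44 = 69.18
1.24^-0.22 = 0.9538
Denominator = 1.21 × 69.18 × 0.9538 = 79.84
D / 79.84 = 31300 / 79.84 = 392.0
d = 392.0^(1/0.78) = 392.0^1.2821 = 2113 m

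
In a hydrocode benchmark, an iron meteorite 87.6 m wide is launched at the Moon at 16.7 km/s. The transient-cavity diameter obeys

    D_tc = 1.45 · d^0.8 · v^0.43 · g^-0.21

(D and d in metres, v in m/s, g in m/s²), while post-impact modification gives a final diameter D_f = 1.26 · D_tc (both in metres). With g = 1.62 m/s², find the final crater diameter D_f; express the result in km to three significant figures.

D_f ≈ 3.87 km

v = 16700 m/s.
d^0.8 = 87.6^0.8 = 35.81
v^0.43 = 16700^0.43 = 65.43
g^-0.21 = 1.62^-0.21 = 0.9037
D_tc = 1.45 × 35.81 × 65.43 × 0.9037 = 3070 m
D_f = 1.26 × 3070 = 3868 m
     = 3.868 km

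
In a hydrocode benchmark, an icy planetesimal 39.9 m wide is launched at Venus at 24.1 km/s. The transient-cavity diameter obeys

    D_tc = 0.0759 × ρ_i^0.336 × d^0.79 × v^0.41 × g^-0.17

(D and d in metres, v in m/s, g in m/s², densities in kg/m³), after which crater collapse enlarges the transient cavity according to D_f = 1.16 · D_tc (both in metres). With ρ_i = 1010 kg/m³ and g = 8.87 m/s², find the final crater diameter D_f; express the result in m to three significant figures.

D_f ≈ 715 m

v = 24100 m/s.
ρ_i^0.336 = 1010^0.336 = 10.22
d^0.79 = 39.9^0.79 = 18.40
v^0.41 = 24100^0.41 = 62.61
g^-0.17 = 8.87^-0.17 = 0.6900
D_tc = 0.0759 × 10.22 × 18.40 × 62.61 × 0.6900 = 616.6 m
D_f = 1.16 × 616.6 = 715.3 m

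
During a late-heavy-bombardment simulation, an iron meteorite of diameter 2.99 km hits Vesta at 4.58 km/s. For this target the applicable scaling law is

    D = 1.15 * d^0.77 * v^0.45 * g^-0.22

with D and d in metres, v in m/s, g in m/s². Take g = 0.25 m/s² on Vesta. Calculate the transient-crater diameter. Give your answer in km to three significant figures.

D ≈ 32.9 km

In SI units: d = 2990 m, v = 4580 m/s.
d^0.77 = 2990^0.77 = 474.5
v^0.45 = 4580^0.45 = 44.40
g^-0.22 = 0.25^-0.22 = 1.357
D = 1.15 × 474.5 × 44.40 × 1.357 = 32877 m
   = 32.88 km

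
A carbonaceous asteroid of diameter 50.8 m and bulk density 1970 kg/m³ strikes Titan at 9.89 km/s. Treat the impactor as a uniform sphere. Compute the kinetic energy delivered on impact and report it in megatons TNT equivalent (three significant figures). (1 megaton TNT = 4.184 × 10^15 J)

E ≈ 1.58 Mt TNT

v = 9890 m/s.
Mass m = (π/6) ρ d³ = (π/6) × 1970 × (50.8)³ = 1.352 × 10^8 kg
E = ½ m v² = 0.5 × 1.352 × 10^8 × (9890)² = 6.612 × 10^15 J
   = 6.612 × 10^15 / 4.184×10^15 = 1.580 Mt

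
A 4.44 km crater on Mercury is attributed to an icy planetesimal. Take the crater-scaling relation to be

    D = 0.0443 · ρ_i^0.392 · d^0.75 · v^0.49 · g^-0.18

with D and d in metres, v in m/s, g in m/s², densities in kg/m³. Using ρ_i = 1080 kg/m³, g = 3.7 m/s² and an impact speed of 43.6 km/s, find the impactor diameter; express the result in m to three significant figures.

d ≈ 154 m

Rearranging for d: d = [D / (0.0443 · 1080^0.392 · 43600^0.49 · 3.7^-0.18)]^(1/0.75).
D = 4440 m.
1080^0.392 = 15.46
43600^0.49 = 187.6
3.7^-0.18 = 0.7902
Denominator = 0.0443 × 15.46 × 187.6 × 0.7902 = 101.5
D / 101.5 = 4440 / 101.5 = 43.74
d = 43.74^(1/0.75) = 43.74^1.3333 = 154.1 m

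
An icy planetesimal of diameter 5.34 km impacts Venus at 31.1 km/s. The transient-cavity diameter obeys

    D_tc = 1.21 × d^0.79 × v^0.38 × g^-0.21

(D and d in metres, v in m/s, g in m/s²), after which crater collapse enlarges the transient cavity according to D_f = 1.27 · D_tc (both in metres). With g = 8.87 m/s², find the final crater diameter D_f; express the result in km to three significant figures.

In SI: d = 5340 m, v = 31100 m/s.
d^0.79 = 5340^0.79 = 880.6
v^0.38 = 31100^0.38 = 50.96
g^-0.21 = 8.87^-0.21 = 0.6323
D_tc = 1.21 × 880.6 × 50.96 × 0.6323 = 34330 m
D_f = 1.27 × 34330 = 43599 m
     = 43.60 km

D_f ≈ 43.6 km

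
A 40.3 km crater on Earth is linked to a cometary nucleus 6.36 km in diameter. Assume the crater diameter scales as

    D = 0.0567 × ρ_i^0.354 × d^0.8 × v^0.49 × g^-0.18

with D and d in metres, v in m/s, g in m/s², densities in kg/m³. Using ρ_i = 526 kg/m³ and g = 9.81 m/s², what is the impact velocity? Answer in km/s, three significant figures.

Rearranging for v: v = [D / (0.0567 · 526^0.354 · 6360^0.8 · 9.81^-0.18)]^(1/0.49).
D = 40300 m.
526^0.354 = 9.188
6360^0.8 = 1103
9.81^-0.18 = 0.6630
Denominator = 0.0567 × 9.188 × 1103 × 0.6630 = 381.0
D / 381.0 = 40300 / 381.0 = 105.8
v = 105.8^(1/0.49) = 105.8^2.0408 = 13538 m/s

v ≈ 13.5 km/s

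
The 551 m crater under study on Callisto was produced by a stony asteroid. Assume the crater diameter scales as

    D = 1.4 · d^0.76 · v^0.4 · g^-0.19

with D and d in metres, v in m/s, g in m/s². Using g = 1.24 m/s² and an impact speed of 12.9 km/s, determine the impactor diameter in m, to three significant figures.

d ≈ 18.8 m

Rearranging for d: d = [D / (1.4 · 12900^0.4 · 1.24^-0.19)]^(1/0.76).
12900^0.4 = 44.08
1.24^-0.19 = 0.9600
Denominator = 1.4 × 44.08 × 0.9600 = 59.24
D / 59.24 = 551 / 59.24 = 9.301
d = 9.301^(1/0.76) = 9.301^1.3158 = 18.81 m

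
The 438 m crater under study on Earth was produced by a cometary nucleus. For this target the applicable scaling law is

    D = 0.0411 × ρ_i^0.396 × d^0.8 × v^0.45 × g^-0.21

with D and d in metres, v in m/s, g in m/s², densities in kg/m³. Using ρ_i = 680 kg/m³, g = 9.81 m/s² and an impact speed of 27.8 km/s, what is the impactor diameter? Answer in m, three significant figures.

Rearranging for d: d = [D / (0.0411 · 680^0.396 · 27800^0.45 · 9.81^-0.21)]^(1/0.8).
680^0.396 = 13.23
27800^0.45 = 99.96
9.81^-0.21 = 0.6191
Denominator = 0.0411 × 13.23 × 99.96 × 0.6191 = 33.65
D / 33.65 = 438 / 33.65 = 13.02
d = 13.02^(1/0.8) = 13.02^1.25 = 24.73 m

d ≈ 24.7 m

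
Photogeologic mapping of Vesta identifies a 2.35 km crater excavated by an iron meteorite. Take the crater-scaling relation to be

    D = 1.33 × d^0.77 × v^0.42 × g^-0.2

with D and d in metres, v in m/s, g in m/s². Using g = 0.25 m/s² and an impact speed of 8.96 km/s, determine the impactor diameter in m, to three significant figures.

d ≈ 80.3 m

Rearranging for d: d = [D / (1.33 · 8960^0.42 · 0.25^-0.2)]^(1/0.77).
D = 2350 m.
8960^0.42 = 45.71
0.25^-0.2 = 1.320
Denominator = 1.33 × 45.71 × 1.320 = 80.25
D / 80.25 = 2350 / 80.25 = 29.28
d = 29.28^(1/0.77) = 29.28^1.2987 = 80.29 m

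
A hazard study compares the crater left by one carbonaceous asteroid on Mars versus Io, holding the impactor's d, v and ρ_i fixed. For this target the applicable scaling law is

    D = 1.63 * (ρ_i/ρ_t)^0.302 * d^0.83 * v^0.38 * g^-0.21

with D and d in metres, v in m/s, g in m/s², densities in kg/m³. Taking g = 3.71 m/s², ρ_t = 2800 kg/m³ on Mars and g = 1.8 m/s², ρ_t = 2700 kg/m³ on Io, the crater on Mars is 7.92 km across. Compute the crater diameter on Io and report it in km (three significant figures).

The impactor-only factors (d, v, ρ_i) cancel in the ratio, leaving D_Io/D_Mars = (g_Io/g_Mars)^-0.21 · (ρ_t,Mars/ρ_t,Io)^0.302.
(1.8/3.71)^-0.21 = 0.4852^-0.21 = 1.164
(2800/2700)^0.302 = 1.037^0.302 = 1.011
Ratio = 1.164 × 1.011 = 1.177
D_Io = 1.177 × 7.92 km = 9.32 km

D ≈ 9.32 km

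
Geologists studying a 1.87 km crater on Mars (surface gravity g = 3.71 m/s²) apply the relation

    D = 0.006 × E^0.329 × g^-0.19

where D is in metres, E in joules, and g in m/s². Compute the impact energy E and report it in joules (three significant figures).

Rearranging: E = [D / (0.006 · g^-0.19)]^(1/0.329).
D = 1870 m.
g^-0.19 = 3.71^-0.19 = 0.7795
D / (0.006 × 0.7795) = 1870 / (4.677 × 10^-3) = 3.998 × 10^5
E = (3.998 × 10^5)^3.0395 = 1.064 × 10^17 J

E ≈ 1.06 × 10^17 J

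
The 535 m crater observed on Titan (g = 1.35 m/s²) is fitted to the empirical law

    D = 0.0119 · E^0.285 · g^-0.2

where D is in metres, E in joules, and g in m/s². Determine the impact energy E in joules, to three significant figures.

E ≈ 2.61 × 10^16 J

Rearranging: E = [D / (0.0119 · g^-0.2)]^(1/0.285).
g^-0.2 = 1.35^-0.2 = 0.9417
D / (0.0119 × 0.9417) = 535 / (0.01121) = 4.773 × 10^4
E = (4.773 × 10^4)^3.5088 = 2.612 × 10^16 J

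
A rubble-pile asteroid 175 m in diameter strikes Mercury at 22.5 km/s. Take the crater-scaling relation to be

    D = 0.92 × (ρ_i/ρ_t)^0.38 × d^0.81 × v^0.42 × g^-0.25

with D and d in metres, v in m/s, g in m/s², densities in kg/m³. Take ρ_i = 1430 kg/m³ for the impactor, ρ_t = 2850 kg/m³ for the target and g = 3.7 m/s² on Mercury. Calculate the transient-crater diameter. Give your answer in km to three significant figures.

D ≈ 2.25 km

In SI units: v = 22500 m/s.
(ρ_i/ρ_t)^0.38 = (1430/2850)^0.38 = 0.7695
d^0.81 = 175^0.81 = 65.59
v^0.42 = 22500^0.42 = 67.28
g^-0.25 = 3.7^-0.25 = 0.7210
D = 0.92 × 0.7695 × 65.59 × 67.28 × 0.7210 = 2252 m
   = 2.252 km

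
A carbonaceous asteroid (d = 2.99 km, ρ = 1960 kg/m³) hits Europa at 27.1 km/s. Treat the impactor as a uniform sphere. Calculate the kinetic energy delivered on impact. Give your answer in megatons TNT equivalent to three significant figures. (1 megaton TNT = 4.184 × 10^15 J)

d = 2990 m; v = 27100 m/s.
Mass m = (π/6) ρ d³ = (π/6) × 1960 × (2990)³ = 2.743 × 10^13 kg
E = ½ m v² = 0.5 × 2.743 × 10^13 × (27100)² = 1.007 × 10^22 J
   = 1.007 × 10^22 / 4.184×10^15 = 2.407 × 10^6 Mt

E ≈ 2.41 × 10^6 Mt TNT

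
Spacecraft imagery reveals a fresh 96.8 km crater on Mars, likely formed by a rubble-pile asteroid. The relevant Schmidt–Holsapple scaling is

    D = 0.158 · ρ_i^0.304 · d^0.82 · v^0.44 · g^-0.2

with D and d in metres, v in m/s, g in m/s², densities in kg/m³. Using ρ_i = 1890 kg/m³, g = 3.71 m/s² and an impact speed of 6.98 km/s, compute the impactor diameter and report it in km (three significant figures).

d ≈ 8.30 km

Rearranging for d: d = [D / (0.158 · 1890^0.304 · 6980^0.44 · 3.71^-0.2)]^(1/0.82).
D = 96800 m.
1890^0.304 = 9.909
6980^0.44 = 49.12
3.71^-0.2 = 0.7694
Denominator = 0.158 × 9.909 × 49.12 × 0.7694 = 59.17
D / 59.17 = 96800 / 59.17 = 1636
d = 1636^(1/0.82) = 1636^1.2195 = 8302 m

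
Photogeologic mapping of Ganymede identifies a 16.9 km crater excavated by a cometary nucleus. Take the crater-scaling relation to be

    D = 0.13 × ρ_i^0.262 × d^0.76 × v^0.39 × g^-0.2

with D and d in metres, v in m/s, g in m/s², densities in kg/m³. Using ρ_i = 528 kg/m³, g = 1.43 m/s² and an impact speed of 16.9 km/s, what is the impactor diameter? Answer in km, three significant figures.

Rearranging for d: d = [D / (0.13 · 528^0.262 · 16900^0.39 · 1.43^-0.2)]^(1/0.76).
D = 16900 m.
528^0.262 = 5.168
16900^0.39 = 44.55
1.43^-0.2 = 0.9310
Denominator = 0.13 × 5.168 × 44.55 × 0.9310 = 27.87
D / 27.87 = 16900 / 27.87 = 606.4
d = 606.4^(1/0.76) = 606.4^1.3158 = 4587 m

d ≈ 4.59 km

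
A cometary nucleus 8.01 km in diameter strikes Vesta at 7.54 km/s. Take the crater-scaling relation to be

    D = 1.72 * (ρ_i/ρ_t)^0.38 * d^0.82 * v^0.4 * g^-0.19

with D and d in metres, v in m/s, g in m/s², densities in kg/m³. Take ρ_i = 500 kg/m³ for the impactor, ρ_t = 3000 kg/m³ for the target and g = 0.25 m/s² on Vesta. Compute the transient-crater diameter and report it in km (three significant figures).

In SI units: d = 8010 m, v = 7540 m/s.
(ρ_i/ρ_t)^0.38 = (500/3000)^0.38 = 0.5062
d^0.82 = 8010^0.82 = 1588
v^0.4 = 7540^0.4 = 35.56
g^-0.19 = 0.25^-0.19 = 1.301
D = 1.72 × 0.5062 × 1588 × 35.56 × 1.301 = 63965 m
   = 63.96 km

D ≈ 64.0 km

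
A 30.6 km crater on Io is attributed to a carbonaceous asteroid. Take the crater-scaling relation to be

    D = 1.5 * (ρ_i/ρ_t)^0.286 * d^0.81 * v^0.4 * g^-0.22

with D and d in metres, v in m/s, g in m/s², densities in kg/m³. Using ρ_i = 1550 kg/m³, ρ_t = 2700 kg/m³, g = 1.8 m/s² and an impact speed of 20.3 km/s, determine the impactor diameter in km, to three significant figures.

d ≈ 2.23 km

Rearranging for d: d = [D / (1.5 · (1550/2700)^0.286 · 20300^0.4 · 1.8^-0.22)]^(1/0.81).
D = 30600 m.
(1550/2700)^0.286 = 0.8532
20300^0.4 = 52.84
1.8^-0.22 = 0.8787
Denominator = 1.5 × 0.8532 × 52.84 × 0.8787 = 59.42
D / 59.42 = 30600 / 59.42 = 515.0
d = 515.0^(1/0.81) = 515.0^1.2346 = 2228 m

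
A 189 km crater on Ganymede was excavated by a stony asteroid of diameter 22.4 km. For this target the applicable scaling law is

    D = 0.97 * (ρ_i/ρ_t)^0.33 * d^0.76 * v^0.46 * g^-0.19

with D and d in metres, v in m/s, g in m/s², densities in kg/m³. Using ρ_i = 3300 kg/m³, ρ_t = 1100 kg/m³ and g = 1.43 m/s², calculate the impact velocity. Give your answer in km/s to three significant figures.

v ≈ 10.8 km/s

Rearranging for v: v = [D / (0.97 · (3300/1100)^0.33 · 22400^0.76 · 1.43^-0.19)]^(1/0.46).
D = 189000 m.
(3300/1100)^0.33 = 1.437
22400^0.76 = 2024
1.43^-0.19 = 0.9343
Denominator = 0.97 × 1.437 × 2024 × 0.9343 = 2636
D / 2636 = 189000 / 2636 = 71.70
v = 71.70^(1/0.46) = 71.70^2.1739 = 10807 m/s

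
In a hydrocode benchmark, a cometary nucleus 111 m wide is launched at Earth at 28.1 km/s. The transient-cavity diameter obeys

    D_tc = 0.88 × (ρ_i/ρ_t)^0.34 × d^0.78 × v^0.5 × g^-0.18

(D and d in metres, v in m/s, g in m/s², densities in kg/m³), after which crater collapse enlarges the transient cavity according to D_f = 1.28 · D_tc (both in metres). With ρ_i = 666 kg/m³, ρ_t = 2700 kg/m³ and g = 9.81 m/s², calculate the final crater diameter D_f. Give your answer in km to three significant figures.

v = 28100 m/s.
(ρ_i/ρ_t)^0.34 = (666/2700)^0.34 = 0.6213
d^0.78 = 111^0.78 = 39.39
v^0.5 = 28100^0.5 = 167.6
g^-0.18 = 9.81^-0.18 = 0.6630
D_tc = 0.88 × 0.6213 × 39.39 × 167.6 × 0.6630 = 2393 m
D_f = 1.28 × 2393 = 3063 m
     = 3.063 km

D_f ≈ 3.06 km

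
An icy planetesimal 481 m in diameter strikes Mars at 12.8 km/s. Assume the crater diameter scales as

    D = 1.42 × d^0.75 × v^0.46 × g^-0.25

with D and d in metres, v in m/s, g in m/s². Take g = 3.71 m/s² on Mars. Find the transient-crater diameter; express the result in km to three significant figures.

In SI units: v = 12800 m/s.
d^0.75 = 481^0.75 = 102.7
v^0.46 = 12800^0.46 = 77.50
g^-0.25 = 3.71^-0.25 = 0.7205
D = 1.42 × 102.7 × 77.50 × 0.7205 = 8143 m
   = 8.143 km

D ≈ 8.14 km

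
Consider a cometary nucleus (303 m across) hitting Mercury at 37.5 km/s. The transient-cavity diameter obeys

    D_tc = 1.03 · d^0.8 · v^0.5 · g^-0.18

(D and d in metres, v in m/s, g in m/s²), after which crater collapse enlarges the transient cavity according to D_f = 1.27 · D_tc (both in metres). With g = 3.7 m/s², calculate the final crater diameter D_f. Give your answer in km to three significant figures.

D_f ≈ 19.3 km

v = 37500 m/s.
d^0.8 = 303^0.8 = 96.64
v^0.5 = 37500^0.5 = 193.6
g^-0.18 = 3.7^-0.18 = 0.7902
D_tc = 1.03 × 96.64 × 193.6 × 0.7902 = 15230 m
D_f = 1.27 × 15230 = 19342 m
     = 19.34 km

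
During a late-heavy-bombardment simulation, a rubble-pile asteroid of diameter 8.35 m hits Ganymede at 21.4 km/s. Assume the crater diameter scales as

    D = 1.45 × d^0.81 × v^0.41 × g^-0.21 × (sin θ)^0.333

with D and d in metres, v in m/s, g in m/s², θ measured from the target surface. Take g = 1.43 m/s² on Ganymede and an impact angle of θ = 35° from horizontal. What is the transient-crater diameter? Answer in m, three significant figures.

D ≈ 372 m

In SI units: v = 21400 m/s.
d^0.81 = 8.35^0.81 = 5.579
v^0.41 = 21400^0.41 = 59.63
g^-0.21 = 1.43^-0.21 = 0.9276
(sin 35°)^0.333 = 0.5736^0.333 = 0.8310
D = 1.45 × 5.579 × 59.63 × 0.9276 × 0.8310 = 371.8 m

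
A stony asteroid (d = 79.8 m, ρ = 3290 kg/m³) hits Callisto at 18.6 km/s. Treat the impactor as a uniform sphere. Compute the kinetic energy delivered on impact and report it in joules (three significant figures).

E ≈ 1.51 × 10^17 J

v = 18600 m/s.
Mass m = (π/6) ρ d³ = (π/6) × 3290 × (79.8)³ = 8.754 × 10^8 kg
E = ½ m v² = 0.5 × 8.754 × 10^8 × (18600)² = 1.514 × 10^17 J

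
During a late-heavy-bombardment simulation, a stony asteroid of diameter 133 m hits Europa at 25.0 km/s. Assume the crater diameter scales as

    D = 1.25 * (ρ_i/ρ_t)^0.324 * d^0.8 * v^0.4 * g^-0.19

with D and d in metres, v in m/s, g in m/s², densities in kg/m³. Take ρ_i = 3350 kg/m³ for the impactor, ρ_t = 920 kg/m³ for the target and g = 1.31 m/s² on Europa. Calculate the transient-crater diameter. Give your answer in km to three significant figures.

In SI units: v = 25000 m/s.
(ρ_i/ρ_t)^0.324 = (3350/920)^0.324 = 1.520
d^0.8 = 133^0.8 = 50.01
v^0.4 = 25000^0.4 = 57.43
g^-0.19 = 1.31^-0.19 = 0.9500
D = 1.25 × 1.520 × 50.01 × 57.43 × 0.9500 = 5184 m
   = 5.184 km

D ≈ 5.18 km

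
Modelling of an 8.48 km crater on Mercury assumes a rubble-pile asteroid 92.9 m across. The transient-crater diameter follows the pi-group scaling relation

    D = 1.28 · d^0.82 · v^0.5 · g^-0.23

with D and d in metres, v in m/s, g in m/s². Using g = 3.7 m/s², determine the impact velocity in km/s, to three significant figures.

v ≈ 47.4 km/s

Rearranging for v: v = [D / (1.28 · 92.9^0.82 · 3.7^-0.23)]^(1/0.5).
D = 8480 m.
92.9^0.82 = 41.09
3.7^-0.23 = 0.7401
Denominator = 1.28 × 41.09 × 0.7401 = 38.93
D / 38.93 = 8480 / 38.93 = 217.8
v = 217.8^(1/0.5) = 217.8^2 = 47437 m/s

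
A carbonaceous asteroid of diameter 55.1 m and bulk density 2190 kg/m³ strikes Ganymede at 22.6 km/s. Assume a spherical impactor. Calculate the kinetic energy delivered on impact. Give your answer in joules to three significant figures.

v = 22600 m/s.
Mass m = (π/6) ρ d³ = (π/6) × 2190 × (55.1)³ = 1.918 × 10^8 kg
E = ½ m v² = 0.5 × 1.918 × 10^8 × (22600)² = 4.898 × 10^16 J

E ≈ 4.90 × 10^16 J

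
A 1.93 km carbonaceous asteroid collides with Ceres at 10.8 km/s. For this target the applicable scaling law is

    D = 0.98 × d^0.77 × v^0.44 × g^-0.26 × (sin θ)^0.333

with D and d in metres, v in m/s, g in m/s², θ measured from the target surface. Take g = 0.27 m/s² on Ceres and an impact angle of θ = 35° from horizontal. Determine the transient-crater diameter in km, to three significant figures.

D ≈ 23.1 km

In SI units: d = 1930 m, v = 10800 m/s.
d^0.77 = 1930^0.77 = 338.7
v^0.44 = 10800^0.44 = 59.53
g^-0.26 = 0.27^-0.26 = 1.406
(sin 35°)^0.333 = 0.5736^0.333 = 0.8310
D = 0.98 × 338.7 × 59.53 × 1.406 × 0.8310 = 23087 m
   = 23.09 km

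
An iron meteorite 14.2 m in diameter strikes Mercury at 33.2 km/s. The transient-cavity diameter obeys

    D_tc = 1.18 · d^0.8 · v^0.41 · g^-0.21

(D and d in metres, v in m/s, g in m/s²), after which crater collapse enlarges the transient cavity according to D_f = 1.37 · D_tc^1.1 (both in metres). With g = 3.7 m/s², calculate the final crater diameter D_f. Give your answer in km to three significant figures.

v = 33200 m/s.
d^0.8 = 14.2^0.8 = 8.353
v^0.41 = 33200^0.41 = 71.39
g^-0.21 = 3.7^-0.21 = 0.7598
D_tc = 1.18 × 8.353 × 71.39 × 0.7598 = 534.6 m
D_f = 1.37 × (534.6)^1.1 = 1373 m
     = 1.373 km

D_f ≈ 1.37 km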